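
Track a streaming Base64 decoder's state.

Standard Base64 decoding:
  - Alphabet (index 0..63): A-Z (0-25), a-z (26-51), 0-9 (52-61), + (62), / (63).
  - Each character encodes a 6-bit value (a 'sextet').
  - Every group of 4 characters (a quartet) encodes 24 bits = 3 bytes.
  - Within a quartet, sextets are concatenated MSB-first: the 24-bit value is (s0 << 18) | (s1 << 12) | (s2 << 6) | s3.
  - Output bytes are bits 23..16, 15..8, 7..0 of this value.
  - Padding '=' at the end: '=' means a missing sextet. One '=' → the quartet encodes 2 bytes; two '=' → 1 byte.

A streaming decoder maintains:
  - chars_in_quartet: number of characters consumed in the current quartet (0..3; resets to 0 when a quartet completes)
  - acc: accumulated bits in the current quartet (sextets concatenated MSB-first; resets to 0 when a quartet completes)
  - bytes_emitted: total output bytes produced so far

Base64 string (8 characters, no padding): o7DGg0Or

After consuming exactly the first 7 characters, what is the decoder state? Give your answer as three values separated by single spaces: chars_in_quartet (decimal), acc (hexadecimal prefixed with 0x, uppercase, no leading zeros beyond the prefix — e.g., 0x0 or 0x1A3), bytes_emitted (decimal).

Answer: 3 0x20D0E 3

Derivation:
After char 0 ('o'=40): chars_in_quartet=1 acc=0x28 bytes_emitted=0
After char 1 ('7'=59): chars_in_quartet=2 acc=0xA3B bytes_emitted=0
After char 2 ('D'=3): chars_in_quartet=3 acc=0x28EC3 bytes_emitted=0
After char 3 ('G'=6): chars_in_quartet=4 acc=0xA3B0C6 -> emit A3 B0 C6, reset; bytes_emitted=3
After char 4 ('g'=32): chars_in_quartet=1 acc=0x20 bytes_emitted=3
After char 5 ('0'=52): chars_in_quartet=2 acc=0x834 bytes_emitted=3
After char 6 ('O'=14): chars_in_quartet=3 acc=0x20D0E bytes_emitted=3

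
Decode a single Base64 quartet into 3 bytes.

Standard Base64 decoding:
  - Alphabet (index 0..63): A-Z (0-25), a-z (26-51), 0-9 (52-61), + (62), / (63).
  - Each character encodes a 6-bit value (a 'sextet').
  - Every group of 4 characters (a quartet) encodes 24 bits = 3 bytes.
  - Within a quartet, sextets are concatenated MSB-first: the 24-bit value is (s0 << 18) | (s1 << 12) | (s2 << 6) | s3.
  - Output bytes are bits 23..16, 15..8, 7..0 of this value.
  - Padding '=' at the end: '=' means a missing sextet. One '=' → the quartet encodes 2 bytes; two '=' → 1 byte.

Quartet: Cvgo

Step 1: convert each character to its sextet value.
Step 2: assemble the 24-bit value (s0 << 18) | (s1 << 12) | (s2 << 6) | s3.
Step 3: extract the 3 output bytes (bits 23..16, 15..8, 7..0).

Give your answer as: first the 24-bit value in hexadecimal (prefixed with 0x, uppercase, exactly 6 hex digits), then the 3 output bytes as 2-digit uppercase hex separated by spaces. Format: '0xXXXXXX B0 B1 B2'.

Answer: 0x0AF828 0A F8 28

Derivation:
Sextets: C=2, v=47, g=32, o=40
24-bit: (2<<18) | (47<<12) | (32<<6) | 40
      = 0x080000 | 0x02F000 | 0x000800 | 0x000028
      = 0x0AF828
Bytes: (v>>16)&0xFF=0A, (v>>8)&0xFF=F8, v&0xFF=28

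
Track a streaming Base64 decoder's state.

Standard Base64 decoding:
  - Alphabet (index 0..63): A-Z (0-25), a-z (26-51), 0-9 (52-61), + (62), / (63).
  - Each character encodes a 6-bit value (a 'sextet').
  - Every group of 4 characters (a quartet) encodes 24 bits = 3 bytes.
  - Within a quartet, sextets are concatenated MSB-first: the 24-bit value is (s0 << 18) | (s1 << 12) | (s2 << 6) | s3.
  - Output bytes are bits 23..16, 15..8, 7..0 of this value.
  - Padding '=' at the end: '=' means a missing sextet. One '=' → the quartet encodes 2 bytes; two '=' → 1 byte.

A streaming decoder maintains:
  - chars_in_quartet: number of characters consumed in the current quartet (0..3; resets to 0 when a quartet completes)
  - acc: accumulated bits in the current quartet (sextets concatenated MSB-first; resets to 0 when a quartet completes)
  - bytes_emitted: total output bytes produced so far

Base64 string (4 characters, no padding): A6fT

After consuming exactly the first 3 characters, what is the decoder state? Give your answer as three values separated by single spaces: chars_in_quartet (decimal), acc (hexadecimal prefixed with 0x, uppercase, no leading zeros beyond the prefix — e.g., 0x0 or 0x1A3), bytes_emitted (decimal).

After char 0 ('A'=0): chars_in_quartet=1 acc=0x0 bytes_emitted=0
After char 1 ('6'=58): chars_in_quartet=2 acc=0x3A bytes_emitted=0
After char 2 ('f'=31): chars_in_quartet=3 acc=0xE9F bytes_emitted=0

Answer: 3 0xE9F 0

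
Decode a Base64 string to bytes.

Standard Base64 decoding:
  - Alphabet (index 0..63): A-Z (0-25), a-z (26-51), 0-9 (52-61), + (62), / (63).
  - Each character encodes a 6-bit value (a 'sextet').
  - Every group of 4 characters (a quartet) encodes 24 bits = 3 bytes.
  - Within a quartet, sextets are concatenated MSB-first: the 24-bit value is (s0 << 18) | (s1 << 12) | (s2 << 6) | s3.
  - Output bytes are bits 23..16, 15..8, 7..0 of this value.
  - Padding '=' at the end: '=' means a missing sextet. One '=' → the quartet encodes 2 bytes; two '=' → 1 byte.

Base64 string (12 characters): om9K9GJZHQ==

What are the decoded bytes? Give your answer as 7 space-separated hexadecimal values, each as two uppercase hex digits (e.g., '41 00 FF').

After char 0 ('o'=40): chars_in_quartet=1 acc=0x28 bytes_emitted=0
After char 1 ('m'=38): chars_in_quartet=2 acc=0xA26 bytes_emitted=0
After char 2 ('9'=61): chars_in_quartet=3 acc=0x289BD bytes_emitted=0
After char 3 ('K'=10): chars_in_quartet=4 acc=0xA26F4A -> emit A2 6F 4A, reset; bytes_emitted=3
After char 4 ('9'=61): chars_in_quartet=1 acc=0x3D bytes_emitted=3
After char 5 ('G'=6): chars_in_quartet=2 acc=0xF46 bytes_emitted=3
After char 6 ('J'=9): chars_in_quartet=3 acc=0x3D189 bytes_emitted=3
After char 7 ('Z'=25): chars_in_quartet=4 acc=0xF46259 -> emit F4 62 59, reset; bytes_emitted=6
After char 8 ('H'=7): chars_in_quartet=1 acc=0x7 bytes_emitted=6
After char 9 ('Q'=16): chars_in_quartet=2 acc=0x1D0 bytes_emitted=6
Padding '==': partial quartet acc=0x1D0 -> emit 1D; bytes_emitted=7

Answer: A2 6F 4A F4 62 59 1D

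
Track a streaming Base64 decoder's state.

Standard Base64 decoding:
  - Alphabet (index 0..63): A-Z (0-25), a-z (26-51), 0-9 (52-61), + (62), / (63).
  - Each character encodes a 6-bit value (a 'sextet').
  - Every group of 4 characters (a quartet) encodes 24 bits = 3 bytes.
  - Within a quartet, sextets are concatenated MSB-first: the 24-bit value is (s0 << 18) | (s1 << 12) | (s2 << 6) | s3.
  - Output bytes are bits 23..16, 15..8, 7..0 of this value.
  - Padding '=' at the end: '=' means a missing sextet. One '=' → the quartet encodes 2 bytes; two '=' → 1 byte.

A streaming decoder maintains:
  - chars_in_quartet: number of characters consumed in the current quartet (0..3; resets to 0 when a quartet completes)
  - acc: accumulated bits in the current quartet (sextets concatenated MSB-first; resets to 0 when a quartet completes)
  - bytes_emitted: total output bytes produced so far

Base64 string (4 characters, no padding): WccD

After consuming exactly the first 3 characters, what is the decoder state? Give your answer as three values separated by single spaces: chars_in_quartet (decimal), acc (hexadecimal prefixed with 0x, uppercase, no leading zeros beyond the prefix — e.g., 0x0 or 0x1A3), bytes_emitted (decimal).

After char 0 ('W'=22): chars_in_quartet=1 acc=0x16 bytes_emitted=0
After char 1 ('c'=28): chars_in_quartet=2 acc=0x59C bytes_emitted=0
After char 2 ('c'=28): chars_in_quartet=3 acc=0x1671C bytes_emitted=0

Answer: 3 0x1671C 0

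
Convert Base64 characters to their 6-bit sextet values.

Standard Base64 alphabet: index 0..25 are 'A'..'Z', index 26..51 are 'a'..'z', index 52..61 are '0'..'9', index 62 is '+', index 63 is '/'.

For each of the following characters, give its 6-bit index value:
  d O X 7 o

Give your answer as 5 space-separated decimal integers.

'd': a..z range, 26 + ord('d') − ord('a') = 29
'O': A..Z range, ord('O') − ord('A') = 14
'X': A..Z range, ord('X') − ord('A') = 23
'7': 0..9 range, 52 + ord('7') − ord('0') = 59
'o': a..z range, 26 + ord('o') − ord('a') = 40

Answer: 29 14 23 59 40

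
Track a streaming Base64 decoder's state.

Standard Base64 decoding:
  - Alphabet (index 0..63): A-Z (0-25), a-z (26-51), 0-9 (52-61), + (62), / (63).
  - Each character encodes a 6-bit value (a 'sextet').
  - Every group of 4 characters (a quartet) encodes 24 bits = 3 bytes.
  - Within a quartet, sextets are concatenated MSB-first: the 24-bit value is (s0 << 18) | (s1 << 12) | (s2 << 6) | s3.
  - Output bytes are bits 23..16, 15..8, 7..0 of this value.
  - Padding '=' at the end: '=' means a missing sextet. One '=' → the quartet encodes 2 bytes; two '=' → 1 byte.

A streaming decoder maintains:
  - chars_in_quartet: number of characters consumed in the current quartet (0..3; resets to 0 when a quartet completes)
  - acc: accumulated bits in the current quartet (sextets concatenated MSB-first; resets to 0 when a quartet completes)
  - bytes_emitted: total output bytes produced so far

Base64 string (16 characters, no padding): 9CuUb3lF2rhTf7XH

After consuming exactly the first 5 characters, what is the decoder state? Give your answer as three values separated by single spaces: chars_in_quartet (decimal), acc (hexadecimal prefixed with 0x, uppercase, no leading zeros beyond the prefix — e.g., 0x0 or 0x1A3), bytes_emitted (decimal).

After char 0 ('9'=61): chars_in_quartet=1 acc=0x3D bytes_emitted=0
After char 1 ('C'=2): chars_in_quartet=2 acc=0xF42 bytes_emitted=0
After char 2 ('u'=46): chars_in_quartet=3 acc=0x3D0AE bytes_emitted=0
After char 3 ('U'=20): chars_in_quartet=4 acc=0xF42B94 -> emit F4 2B 94, reset; bytes_emitted=3
After char 4 ('b'=27): chars_in_quartet=1 acc=0x1B bytes_emitted=3

Answer: 1 0x1B 3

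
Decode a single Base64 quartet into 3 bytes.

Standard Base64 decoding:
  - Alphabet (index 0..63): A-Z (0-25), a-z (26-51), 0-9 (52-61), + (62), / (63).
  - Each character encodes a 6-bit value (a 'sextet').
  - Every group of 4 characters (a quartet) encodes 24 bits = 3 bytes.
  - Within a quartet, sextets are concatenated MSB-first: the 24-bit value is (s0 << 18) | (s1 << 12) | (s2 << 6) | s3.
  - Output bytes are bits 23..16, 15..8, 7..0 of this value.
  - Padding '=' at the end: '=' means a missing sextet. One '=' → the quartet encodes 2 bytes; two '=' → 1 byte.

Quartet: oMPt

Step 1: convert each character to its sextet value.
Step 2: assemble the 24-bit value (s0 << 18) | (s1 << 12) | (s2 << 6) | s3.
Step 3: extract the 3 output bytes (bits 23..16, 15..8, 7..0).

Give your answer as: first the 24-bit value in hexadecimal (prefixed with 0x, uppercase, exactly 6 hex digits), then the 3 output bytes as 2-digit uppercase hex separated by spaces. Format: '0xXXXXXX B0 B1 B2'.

Sextets: o=40, M=12, P=15, t=45
24-bit: (40<<18) | (12<<12) | (15<<6) | 45
      = 0xA00000 | 0x00C000 | 0x0003C0 | 0x00002D
      = 0xA0C3ED
Bytes: (v>>16)&0xFF=A0, (v>>8)&0xFF=C3, v&0xFF=ED

Answer: 0xA0C3ED A0 C3 ED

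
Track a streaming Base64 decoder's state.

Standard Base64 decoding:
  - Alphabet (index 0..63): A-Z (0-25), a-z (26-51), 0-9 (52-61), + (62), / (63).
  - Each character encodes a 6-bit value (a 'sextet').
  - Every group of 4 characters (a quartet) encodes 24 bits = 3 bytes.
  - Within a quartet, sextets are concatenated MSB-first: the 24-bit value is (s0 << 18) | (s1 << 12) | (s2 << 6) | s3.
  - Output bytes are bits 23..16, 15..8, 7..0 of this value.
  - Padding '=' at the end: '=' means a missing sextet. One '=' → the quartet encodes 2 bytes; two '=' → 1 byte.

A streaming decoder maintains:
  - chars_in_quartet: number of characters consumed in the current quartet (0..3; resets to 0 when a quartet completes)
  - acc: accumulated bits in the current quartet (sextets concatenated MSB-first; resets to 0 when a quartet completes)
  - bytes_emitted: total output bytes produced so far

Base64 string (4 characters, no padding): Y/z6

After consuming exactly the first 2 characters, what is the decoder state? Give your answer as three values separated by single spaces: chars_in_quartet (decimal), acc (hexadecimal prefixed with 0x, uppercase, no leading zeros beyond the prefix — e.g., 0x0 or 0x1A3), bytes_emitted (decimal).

Answer: 2 0x63F 0

Derivation:
After char 0 ('Y'=24): chars_in_quartet=1 acc=0x18 bytes_emitted=0
After char 1 ('/'=63): chars_in_quartet=2 acc=0x63F bytes_emitted=0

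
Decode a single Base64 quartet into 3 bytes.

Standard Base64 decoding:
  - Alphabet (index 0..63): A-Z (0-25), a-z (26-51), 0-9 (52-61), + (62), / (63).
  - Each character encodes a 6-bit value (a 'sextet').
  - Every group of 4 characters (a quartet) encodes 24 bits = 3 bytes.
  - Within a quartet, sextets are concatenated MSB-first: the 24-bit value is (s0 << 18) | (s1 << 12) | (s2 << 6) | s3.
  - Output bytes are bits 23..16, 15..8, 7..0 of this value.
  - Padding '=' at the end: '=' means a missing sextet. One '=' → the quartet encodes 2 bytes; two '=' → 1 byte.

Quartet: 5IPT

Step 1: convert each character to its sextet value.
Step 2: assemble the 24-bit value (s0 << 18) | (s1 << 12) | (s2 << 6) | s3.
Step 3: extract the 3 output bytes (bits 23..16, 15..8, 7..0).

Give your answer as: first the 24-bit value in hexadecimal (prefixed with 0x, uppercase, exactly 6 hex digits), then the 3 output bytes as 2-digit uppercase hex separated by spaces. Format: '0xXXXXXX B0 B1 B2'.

Answer: 0xE483D3 E4 83 D3

Derivation:
Sextets: 5=57, I=8, P=15, T=19
24-bit: (57<<18) | (8<<12) | (15<<6) | 19
      = 0xE40000 | 0x008000 | 0x0003C0 | 0x000013
      = 0xE483D3
Bytes: (v>>16)&0xFF=E4, (v>>8)&0xFF=83, v&0xFF=D3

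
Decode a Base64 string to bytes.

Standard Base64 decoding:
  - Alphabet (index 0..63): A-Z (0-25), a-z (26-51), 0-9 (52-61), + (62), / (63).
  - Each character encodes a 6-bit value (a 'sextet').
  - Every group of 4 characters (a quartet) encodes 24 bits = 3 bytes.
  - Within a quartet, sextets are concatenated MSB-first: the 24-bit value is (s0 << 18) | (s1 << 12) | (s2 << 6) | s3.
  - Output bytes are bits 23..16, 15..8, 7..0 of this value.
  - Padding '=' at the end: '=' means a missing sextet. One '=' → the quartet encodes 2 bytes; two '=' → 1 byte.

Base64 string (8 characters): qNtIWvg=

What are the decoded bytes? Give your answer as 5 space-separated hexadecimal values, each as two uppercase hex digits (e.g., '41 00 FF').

After char 0 ('q'=42): chars_in_quartet=1 acc=0x2A bytes_emitted=0
After char 1 ('N'=13): chars_in_quartet=2 acc=0xA8D bytes_emitted=0
After char 2 ('t'=45): chars_in_quartet=3 acc=0x2A36D bytes_emitted=0
After char 3 ('I'=8): chars_in_quartet=4 acc=0xA8DB48 -> emit A8 DB 48, reset; bytes_emitted=3
After char 4 ('W'=22): chars_in_quartet=1 acc=0x16 bytes_emitted=3
After char 5 ('v'=47): chars_in_quartet=2 acc=0x5AF bytes_emitted=3
After char 6 ('g'=32): chars_in_quartet=3 acc=0x16BE0 bytes_emitted=3
Padding '=': partial quartet acc=0x16BE0 -> emit 5A F8; bytes_emitted=5

Answer: A8 DB 48 5A F8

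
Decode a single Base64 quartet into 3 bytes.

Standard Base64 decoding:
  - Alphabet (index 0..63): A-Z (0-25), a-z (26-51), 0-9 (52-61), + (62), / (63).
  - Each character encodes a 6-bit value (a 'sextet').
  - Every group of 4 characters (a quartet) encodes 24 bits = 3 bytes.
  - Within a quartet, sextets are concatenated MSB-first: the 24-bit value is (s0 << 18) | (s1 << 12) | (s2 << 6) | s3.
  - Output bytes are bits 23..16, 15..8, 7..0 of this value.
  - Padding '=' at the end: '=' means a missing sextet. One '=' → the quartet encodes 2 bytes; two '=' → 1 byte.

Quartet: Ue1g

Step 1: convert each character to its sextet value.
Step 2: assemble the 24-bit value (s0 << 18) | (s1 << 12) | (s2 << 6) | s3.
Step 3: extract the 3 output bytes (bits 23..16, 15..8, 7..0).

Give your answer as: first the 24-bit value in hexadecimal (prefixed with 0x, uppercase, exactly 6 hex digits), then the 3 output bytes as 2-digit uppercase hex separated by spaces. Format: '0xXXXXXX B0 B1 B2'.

Answer: 0x51ED60 51 ED 60

Derivation:
Sextets: U=20, e=30, 1=53, g=32
24-bit: (20<<18) | (30<<12) | (53<<6) | 32
      = 0x500000 | 0x01E000 | 0x000D40 | 0x000020
      = 0x51ED60
Bytes: (v>>16)&0xFF=51, (v>>8)&0xFF=ED, v&0xFF=60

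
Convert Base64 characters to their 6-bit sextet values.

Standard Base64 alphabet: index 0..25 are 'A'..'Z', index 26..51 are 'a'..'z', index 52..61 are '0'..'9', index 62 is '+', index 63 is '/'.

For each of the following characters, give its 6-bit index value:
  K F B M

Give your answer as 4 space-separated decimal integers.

'K': A..Z range, ord('K') − ord('A') = 10
'F': A..Z range, ord('F') − ord('A') = 5
'B': A..Z range, ord('B') − ord('A') = 1
'M': A..Z range, ord('M') − ord('A') = 12

Answer: 10 5 1 12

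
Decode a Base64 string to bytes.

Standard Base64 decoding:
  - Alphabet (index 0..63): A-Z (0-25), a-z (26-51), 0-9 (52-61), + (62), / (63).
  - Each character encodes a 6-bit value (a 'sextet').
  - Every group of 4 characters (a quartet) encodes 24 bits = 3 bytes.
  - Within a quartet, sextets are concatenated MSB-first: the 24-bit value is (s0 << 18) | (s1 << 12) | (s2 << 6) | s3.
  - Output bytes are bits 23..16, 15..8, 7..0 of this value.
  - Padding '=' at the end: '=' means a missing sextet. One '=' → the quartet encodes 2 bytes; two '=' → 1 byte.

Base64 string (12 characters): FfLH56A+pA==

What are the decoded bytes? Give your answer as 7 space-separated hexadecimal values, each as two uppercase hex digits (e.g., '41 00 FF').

Answer: 15 F2 C7 E7 A0 3E A4

Derivation:
After char 0 ('F'=5): chars_in_quartet=1 acc=0x5 bytes_emitted=0
After char 1 ('f'=31): chars_in_quartet=2 acc=0x15F bytes_emitted=0
After char 2 ('L'=11): chars_in_quartet=3 acc=0x57CB bytes_emitted=0
After char 3 ('H'=7): chars_in_quartet=4 acc=0x15F2C7 -> emit 15 F2 C7, reset; bytes_emitted=3
After char 4 ('5'=57): chars_in_quartet=1 acc=0x39 bytes_emitted=3
After char 5 ('6'=58): chars_in_quartet=2 acc=0xE7A bytes_emitted=3
After char 6 ('A'=0): chars_in_quartet=3 acc=0x39E80 bytes_emitted=3
After char 7 ('+'=62): chars_in_quartet=4 acc=0xE7A03E -> emit E7 A0 3E, reset; bytes_emitted=6
After char 8 ('p'=41): chars_in_quartet=1 acc=0x29 bytes_emitted=6
After char 9 ('A'=0): chars_in_quartet=2 acc=0xA40 bytes_emitted=6
Padding '==': partial quartet acc=0xA40 -> emit A4; bytes_emitted=7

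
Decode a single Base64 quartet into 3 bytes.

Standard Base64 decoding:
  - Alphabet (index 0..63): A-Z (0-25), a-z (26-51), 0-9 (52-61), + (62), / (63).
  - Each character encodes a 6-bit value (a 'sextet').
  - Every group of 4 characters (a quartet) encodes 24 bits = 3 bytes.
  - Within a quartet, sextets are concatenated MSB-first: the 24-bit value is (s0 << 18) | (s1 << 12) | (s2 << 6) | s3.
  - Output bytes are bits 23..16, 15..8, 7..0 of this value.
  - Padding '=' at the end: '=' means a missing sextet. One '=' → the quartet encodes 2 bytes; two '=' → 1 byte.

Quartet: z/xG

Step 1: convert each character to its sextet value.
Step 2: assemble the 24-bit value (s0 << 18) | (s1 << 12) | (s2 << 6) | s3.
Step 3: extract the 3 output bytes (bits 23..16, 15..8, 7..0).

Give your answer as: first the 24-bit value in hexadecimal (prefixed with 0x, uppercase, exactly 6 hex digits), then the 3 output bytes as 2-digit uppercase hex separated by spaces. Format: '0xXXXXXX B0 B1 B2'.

Sextets: z=51, /=63, x=49, G=6
24-bit: (51<<18) | (63<<12) | (49<<6) | 6
      = 0xCC0000 | 0x03F000 | 0x000C40 | 0x000006
      = 0xCFFC46
Bytes: (v>>16)&0xFF=CF, (v>>8)&0xFF=FC, v&0xFF=46

Answer: 0xCFFC46 CF FC 46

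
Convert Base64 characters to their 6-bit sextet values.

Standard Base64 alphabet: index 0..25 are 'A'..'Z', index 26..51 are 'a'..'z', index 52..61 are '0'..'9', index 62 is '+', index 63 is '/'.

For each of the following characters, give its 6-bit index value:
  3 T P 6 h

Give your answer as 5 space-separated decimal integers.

'3': 0..9 range, 52 + ord('3') − ord('0') = 55
'T': A..Z range, ord('T') − ord('A') = 19
'P': A..Z range, ord('P') − ord('A') = 15
'6': 0..9 range, 52 + ord('6') − ord('0') = 58
'h': a..z range, 26 + ord('h') − ord('a') = 33

Answer: 55 19 15 58 33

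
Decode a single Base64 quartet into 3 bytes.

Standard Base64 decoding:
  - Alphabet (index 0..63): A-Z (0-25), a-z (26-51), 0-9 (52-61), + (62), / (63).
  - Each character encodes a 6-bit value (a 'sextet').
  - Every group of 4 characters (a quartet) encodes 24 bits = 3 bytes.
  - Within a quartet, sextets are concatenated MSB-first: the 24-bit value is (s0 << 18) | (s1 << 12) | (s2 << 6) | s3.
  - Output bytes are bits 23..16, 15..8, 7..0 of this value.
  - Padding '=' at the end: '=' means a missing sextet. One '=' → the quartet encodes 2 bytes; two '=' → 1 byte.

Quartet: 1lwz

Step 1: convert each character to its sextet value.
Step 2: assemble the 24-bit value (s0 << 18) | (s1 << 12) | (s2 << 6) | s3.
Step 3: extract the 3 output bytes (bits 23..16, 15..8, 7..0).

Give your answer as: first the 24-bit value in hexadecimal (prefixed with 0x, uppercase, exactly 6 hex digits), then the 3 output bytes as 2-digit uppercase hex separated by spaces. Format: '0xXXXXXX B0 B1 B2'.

Answer: 0xD65C33 D6 5C 33

Derivation:
Sextets: 1=53, l=37, w=48, z=51
24-bit: (53<<18) | (37<<12) | (48<<6) | 51
      = 0xD40000 | 0x025000 | 0x000C00 | 0x000033
      = 0xD65C33
Bytes: (v>>16)&0xFF=D6, (v>>8)&0xFF=5C, v&0xFF=33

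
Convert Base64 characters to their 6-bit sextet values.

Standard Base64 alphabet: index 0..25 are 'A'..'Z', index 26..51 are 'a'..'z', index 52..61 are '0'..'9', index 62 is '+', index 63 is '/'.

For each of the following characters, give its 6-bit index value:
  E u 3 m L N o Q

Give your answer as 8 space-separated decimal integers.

'E': A..Z range, ord('E') − ord('A') = 4
'u': a..z range, 26 + ord('u') − ord('a') = 46
'3': 0..9 range, 52 + ord('3') − ord('0') = 55
'm': a..z range, 26 + ord('m') − ord('a') = 38
'L': A..Z range, ord('L') − ord('A') = 11
'N': A..Z range, ord('N') − ord('A') = 13
'o': a..z range, 26 + ord('o') − ord('a') = 40
'Q': A..Z range, ord('Q') − ord('A') = 16

Answer: 4 46 55 38 11 13 40 16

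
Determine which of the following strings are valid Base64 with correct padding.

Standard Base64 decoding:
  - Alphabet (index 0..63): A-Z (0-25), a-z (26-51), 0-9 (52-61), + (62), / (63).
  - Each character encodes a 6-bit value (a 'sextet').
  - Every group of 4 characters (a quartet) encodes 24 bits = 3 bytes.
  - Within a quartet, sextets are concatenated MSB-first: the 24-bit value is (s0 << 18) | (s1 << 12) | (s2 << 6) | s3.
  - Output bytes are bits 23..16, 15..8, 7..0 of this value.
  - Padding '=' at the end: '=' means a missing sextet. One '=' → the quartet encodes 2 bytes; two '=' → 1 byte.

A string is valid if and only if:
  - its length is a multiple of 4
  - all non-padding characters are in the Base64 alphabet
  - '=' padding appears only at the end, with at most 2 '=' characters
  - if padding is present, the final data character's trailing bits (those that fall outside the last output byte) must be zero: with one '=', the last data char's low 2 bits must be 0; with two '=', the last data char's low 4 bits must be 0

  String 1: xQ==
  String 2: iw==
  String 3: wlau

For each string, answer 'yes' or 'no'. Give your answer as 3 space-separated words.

Answer: yes yes yes

Derivation:
String 1: 'xQ==' → valid
String 2: 'iw==' → valid
String 3: 'wlau' → valid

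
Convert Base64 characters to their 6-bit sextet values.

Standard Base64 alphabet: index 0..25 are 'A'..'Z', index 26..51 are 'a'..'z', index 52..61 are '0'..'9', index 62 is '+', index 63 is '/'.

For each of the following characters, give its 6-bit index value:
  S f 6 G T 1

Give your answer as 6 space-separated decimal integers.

'S': A..Z range, ord('S') − ord('A') = 18
'f': a..z range, 26 + ord('f') − ord('a') = 31
'6': 0..9 range, 52 + ord('6') − ord('0') = 58
'G': A..Z range, ord('G') − ord('A') = 6
'T': A..Z range, ord('T') − ord('A') = 19
'1': 0..9 range, 52 + ord('1') − ord('0') = 53

Answer: 18 31 58 6 19 53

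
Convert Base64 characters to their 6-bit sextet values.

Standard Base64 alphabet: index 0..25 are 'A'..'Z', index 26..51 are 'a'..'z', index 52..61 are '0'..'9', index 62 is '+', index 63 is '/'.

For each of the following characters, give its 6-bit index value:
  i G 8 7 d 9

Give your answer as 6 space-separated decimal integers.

'i': a..z range, 26 + ord('i') − ord('a') = 34
'G': A..Z range, ord('G') − ord('A') = 6
'8': 0..9 range, 52 + ord('8') − ord('0') = 60
'7': 0..9 range, 52 + ord('7') − ord('0') = 59
'd': a..z range, 26 + ord('d') − ord('a') = 29
'9': 0..9 range, 52 + ord('9') − ord('0') = 61

Answer: 34 6 60 59 29 61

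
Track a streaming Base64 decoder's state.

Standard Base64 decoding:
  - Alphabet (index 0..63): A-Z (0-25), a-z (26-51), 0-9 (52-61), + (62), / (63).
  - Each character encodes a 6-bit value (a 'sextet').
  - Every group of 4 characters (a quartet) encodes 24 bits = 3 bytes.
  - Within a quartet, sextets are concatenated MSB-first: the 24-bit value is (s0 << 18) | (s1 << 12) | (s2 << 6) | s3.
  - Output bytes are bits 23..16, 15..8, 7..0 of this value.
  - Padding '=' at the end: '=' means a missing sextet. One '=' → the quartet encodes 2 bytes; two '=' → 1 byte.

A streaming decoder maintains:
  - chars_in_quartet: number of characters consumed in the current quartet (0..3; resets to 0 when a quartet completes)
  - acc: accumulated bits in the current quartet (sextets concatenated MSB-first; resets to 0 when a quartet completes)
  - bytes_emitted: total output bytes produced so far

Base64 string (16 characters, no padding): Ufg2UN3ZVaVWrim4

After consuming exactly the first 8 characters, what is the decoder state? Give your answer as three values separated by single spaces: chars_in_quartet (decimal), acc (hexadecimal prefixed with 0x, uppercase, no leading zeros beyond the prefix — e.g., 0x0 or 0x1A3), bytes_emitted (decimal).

After char 0 ('U'=20): chars_in_quartet=1 acc=0x14 bytes_emitted=0
After char 1 ('f'=31): chars_in_quartet=2 acc=0x51F bytes_emitted=0
After char 2 ('g'=32): chars_in_quartet=3 acc=0x147E0 bytes_emitted=0
After char 3 ('2'=54): chars_in_quartet=4 acc=0x51F836 -> emit 51 F8 36, reset; bytes_emitted=3
After char 4 ('U'=20): chars_in_quartet=1 acc=0x14 bytes_emitted=3
After char 5 ('N'=13): chars_in_quartet=2 acc=0x50D bytes_emitted=3
After char 6 ('3'=55): chars_in_quartet=3 acc=0x14377 bytes_emitted=3
After char 7 ('Z'=25): chars_in_quartet=4 acc=0x50DDD9 -> emit 50 DD D9, reset; bytes_emitted=6

Answer: 0 0x0 6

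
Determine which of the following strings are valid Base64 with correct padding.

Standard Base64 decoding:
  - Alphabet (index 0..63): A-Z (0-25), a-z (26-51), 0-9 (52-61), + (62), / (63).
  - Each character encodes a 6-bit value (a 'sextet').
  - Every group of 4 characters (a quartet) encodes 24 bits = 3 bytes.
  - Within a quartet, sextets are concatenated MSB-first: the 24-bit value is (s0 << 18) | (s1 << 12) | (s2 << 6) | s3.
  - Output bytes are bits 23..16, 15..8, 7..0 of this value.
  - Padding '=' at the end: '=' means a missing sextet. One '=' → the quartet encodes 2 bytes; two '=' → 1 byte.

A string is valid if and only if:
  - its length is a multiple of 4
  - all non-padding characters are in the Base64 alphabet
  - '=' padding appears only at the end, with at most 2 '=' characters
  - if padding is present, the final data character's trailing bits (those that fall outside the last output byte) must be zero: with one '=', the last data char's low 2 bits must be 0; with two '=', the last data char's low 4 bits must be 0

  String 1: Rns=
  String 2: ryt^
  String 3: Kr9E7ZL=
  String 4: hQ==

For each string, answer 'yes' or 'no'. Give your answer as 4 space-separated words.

Answer: yes no no yes

Derivation:
String 1: 'Rns=' → valid
String 2: 'ryt^' → invalid (bad char(s): ['^'])
String 3: 'Kr9E7ZL=' → invalid (bad trailing bits)
String 4: 'hQ==' → valid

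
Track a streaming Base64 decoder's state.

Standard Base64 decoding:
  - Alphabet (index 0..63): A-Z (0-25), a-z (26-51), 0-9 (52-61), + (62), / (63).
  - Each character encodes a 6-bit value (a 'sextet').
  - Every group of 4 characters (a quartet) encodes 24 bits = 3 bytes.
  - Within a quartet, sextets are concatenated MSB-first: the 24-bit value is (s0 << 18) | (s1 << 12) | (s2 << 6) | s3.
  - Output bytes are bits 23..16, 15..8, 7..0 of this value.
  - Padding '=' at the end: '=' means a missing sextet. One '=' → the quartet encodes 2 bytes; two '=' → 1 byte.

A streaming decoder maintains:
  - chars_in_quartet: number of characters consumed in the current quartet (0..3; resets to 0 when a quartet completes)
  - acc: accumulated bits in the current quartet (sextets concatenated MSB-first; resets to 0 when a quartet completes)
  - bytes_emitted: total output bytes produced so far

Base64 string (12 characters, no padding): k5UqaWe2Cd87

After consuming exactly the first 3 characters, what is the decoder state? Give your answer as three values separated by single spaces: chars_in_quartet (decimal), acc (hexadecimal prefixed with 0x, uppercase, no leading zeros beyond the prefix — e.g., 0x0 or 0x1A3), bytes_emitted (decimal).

After char 0 ('k'=36): chars_in_quartet=1 acc=0x24 bytes_emitted=0
After char 1 ('5'=57): chars_in_quartet=2 acc=0x939 bytes_emitted=0
After char 2 ('U'=20): chars_in_quartet=3 acc=0x24E54 bytes_emitted=0

Answer: 3 0x24E54 0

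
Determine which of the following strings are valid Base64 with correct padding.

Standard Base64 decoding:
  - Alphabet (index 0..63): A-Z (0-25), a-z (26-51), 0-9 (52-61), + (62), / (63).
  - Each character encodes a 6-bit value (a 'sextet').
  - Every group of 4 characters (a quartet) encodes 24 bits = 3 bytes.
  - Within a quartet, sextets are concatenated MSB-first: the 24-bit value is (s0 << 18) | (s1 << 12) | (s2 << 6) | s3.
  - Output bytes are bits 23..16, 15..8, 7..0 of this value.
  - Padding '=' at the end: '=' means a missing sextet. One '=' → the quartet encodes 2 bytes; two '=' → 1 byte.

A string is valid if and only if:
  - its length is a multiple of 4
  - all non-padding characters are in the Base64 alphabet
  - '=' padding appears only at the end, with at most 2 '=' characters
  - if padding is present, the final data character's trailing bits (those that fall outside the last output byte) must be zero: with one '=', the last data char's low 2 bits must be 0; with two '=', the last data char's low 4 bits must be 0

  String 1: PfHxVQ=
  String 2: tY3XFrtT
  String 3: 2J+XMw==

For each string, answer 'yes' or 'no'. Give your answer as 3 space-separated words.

String 1: 'PfHxVQ=' → invalid (len=7 not mult of 4)
String 2: 'tY3XFrtT' → valid
String 3: '2J+XMw==' → valid

Answer: no yes yes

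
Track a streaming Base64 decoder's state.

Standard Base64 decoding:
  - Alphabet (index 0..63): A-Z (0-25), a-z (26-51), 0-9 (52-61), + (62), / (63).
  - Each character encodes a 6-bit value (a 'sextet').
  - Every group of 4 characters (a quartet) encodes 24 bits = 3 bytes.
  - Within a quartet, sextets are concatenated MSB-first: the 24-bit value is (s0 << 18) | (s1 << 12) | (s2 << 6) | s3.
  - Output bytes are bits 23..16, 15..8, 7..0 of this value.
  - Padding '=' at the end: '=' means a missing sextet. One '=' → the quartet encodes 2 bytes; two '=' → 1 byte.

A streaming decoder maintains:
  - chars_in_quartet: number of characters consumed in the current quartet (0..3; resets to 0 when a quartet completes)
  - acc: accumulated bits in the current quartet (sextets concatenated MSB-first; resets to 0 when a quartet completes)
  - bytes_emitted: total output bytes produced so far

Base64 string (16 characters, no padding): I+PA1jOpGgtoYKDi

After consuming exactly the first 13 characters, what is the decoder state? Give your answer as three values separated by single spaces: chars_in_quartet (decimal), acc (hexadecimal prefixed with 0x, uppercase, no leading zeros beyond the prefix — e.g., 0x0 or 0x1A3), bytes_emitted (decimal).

After char 0 ('I'=8): chars_in_quartet=1 acc=0x8 bytes_emitted=0
After char 1 ('+'=62): chars_in_quartet=2 acc=0x23E bytes_emitted=0
After char 2 ('P'=15): chars_in_quartet=3 acc=0x8F8F bytes_emitted=0
After char 3 ('A'=0): chars_in_quartet=4 acc=0x23E3C0 -> emit 23 E3 C0, reset; bytes_emitted=3
After char 4 ('1'=53): chars_in_quartet=1 acc=0x35 bytes_emitted=3
After char 5 ('j'=35): chars_in_quartet=2 acc=0xD63 bytes_emitted=3
After char 6 ('O'=14): chars_in_quartet=3 acc=0x358CE bytes_emitted=3
After char 7 ('p'=41): chars_in_quartet=4 acc=0xD633A9 -> emit D6 33 A9, reset; bytes_emitted=6
After char 8 ('G'=6): chars_in_quartet=1 acc=0x6 bytes_emitted=6
After char 9 ('g'=32): chars_in_quartet=2 acc=0x1A0 bytes_emitted=6
After char 10 ('t'=45): chars_in_quartet=3 acc=0x682D bytes_emitted=6
After char 11 ('o'=40): chars_in_quartet=4 acc=0x1A0B68 -> emit 1A 0B 68, reset; bytes_emitted=9
After char 12 ('Y'=24): chars_in_quartet=1 acc=0x18 bytes_emitted=9

Answer: 1 0x18 9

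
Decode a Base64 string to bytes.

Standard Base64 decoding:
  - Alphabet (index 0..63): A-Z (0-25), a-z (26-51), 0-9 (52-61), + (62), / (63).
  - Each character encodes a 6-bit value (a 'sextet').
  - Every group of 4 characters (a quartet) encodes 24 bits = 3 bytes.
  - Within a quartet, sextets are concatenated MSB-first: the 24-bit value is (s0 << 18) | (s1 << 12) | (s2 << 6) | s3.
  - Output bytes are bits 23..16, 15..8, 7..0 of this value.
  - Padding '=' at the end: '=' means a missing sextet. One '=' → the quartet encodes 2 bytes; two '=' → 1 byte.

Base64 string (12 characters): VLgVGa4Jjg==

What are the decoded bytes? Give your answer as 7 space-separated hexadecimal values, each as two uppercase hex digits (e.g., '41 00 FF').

After char 0 ('V'=21): chars_in_quartet=1 acc=0x15 bytes_emitted=0
After char 1 ('L'=11): chars_in_quartet=2 acc=0x54B bytes_emitted=0
After char 2 ('g'=32): chars_in_quartet=3 acc=0x152E0 bytes_emitted=0
After char 3 ('V'=21): chars_in_quartet=4 acc=0x54B815 -> emit 54 B8 15, reset; bytes_emitted=3
After char 4 ('G'=6): chars_in_quartet=1 acc=0x6 bytes_emitted=3
After char 5 ('a'=26): chars_in_quartet=2 acc=0x19A bytes_emitted=3
After char 6 ('4'=56): chars_in_quartet=3 acc=0x66B8 bytes_emitted=3
After char 7 ('J'=9): chars_in_quartet=4 acc=0x19AE09 -> emit 19 AE 09, reset; bytes_emitted=6
After char 8 ('j'=35): chars_in_quartet=1 acc=0x23 bytes_emitted=6
After char 9 ('g'=32): chars_in_quartet=2 acc=0x8E0 bytes_emitted=6
Padding '==': partial quartet acc=0x8E0 -> emit 8E; bytes_emitted=7

Answer: 54 B8 15 19 AE 09 8E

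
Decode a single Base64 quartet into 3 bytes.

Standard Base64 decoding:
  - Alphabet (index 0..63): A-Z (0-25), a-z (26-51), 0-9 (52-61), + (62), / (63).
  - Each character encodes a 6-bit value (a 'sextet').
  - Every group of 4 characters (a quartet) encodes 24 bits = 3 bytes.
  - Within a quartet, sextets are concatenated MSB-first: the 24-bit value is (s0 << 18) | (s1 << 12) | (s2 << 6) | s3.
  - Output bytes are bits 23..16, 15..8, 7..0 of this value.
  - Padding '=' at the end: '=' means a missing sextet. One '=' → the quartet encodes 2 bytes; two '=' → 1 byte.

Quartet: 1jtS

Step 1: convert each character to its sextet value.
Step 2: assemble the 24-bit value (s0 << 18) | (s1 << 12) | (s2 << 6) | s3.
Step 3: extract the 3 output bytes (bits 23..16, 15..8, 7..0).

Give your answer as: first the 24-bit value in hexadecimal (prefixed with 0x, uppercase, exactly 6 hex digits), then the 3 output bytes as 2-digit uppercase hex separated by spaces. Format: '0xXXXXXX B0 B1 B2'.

Sextets: 1=53, j=35, t=45, S=18
24-bit: (53<<18) | (35<<12) | (45<<6) | 18
      = 0xD40000 | 0x023000 | 0x000B40 | 0x000012
      = 0xD63B52
Bytes: (v>>16)&0xFF=D6, (v>>8)&0xFF=3B, v&0xFF=52

Answer: 0xD63B52 D6 3B 52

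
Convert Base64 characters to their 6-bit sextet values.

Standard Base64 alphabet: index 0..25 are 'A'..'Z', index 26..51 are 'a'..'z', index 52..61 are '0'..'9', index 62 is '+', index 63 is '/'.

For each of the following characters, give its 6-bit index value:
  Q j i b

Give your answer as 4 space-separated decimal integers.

Answer: 16 35 34 27

Derivation:
'Q': A..Z range, ord('Q') − ord('A') = 16
'j': a..z range, 26 + ord('j') − ord('a') = 35
'i': a..z range, 26 + ord('i') − ord('a') = 34
'b': a..z range, 26 + ord('b') − ord('a') = 27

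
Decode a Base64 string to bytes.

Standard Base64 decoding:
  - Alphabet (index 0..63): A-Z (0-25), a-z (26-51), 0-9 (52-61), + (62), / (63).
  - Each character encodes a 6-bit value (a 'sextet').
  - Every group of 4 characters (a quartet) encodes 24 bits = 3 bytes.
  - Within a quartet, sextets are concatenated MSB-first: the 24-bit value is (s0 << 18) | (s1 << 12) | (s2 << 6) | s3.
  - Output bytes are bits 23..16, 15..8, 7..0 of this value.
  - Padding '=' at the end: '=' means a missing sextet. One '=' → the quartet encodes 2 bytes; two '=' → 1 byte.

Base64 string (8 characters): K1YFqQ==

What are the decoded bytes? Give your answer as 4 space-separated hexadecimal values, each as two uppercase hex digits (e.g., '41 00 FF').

Answer: 2B 56 05 A9

Derivation:
After char 0 ('K'=10): chars_in_quartet=1 acc=0xA bytes_emitted=0
After char 1 ('1'=53): chars_in_quartet=2 acc=0x2B5 bytes_emitted=0
After char 2 ('Y'=24): chars_in_quartet=3 acc=0xAD58 bytes_emitted=0
After char 3 ('F'=5): chars_in_quartet=4 acc=0x2B5605 -> emit 2B 56 05, reset; bytes_emitted=3
After char 4 ('q'=42): chars_in_quartet=1 acc=0x2A bytes_emitted=3
After char 5 ('Q'=16): chars_in_quartet=2 acc=0xA90 bytes_emitted=3
Padding '==': partial quartet acc=0xA90 -> emit A9; bytes_emitted=4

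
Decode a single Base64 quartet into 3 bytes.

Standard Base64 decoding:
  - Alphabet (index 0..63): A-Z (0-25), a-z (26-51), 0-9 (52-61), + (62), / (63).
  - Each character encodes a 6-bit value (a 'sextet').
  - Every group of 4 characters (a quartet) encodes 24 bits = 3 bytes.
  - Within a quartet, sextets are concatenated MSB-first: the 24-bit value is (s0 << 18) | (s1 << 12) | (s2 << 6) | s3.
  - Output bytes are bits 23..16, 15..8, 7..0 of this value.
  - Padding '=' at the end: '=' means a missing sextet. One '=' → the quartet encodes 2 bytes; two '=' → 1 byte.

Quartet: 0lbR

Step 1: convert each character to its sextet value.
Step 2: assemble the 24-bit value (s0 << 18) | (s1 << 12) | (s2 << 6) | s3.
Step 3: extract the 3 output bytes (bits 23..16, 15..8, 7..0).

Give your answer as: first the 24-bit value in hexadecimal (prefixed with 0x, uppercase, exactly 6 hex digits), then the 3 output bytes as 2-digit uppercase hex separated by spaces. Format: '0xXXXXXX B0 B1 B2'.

Answer: 0xD256D1 D2 56 D1

Derivation:
Sextets: 0=52, l=37, b=27, R=17
24-bit: (52<<18) | (37<<12) | (27<<6) | 17
      = 0xD00000 | 0x025000 | 0x0006C0 | 0x000011
      = 0xD256D1
Bytes: (v>>16)&0xFF=D2, (v>>8)&0xFF=56, v&0xFF=D1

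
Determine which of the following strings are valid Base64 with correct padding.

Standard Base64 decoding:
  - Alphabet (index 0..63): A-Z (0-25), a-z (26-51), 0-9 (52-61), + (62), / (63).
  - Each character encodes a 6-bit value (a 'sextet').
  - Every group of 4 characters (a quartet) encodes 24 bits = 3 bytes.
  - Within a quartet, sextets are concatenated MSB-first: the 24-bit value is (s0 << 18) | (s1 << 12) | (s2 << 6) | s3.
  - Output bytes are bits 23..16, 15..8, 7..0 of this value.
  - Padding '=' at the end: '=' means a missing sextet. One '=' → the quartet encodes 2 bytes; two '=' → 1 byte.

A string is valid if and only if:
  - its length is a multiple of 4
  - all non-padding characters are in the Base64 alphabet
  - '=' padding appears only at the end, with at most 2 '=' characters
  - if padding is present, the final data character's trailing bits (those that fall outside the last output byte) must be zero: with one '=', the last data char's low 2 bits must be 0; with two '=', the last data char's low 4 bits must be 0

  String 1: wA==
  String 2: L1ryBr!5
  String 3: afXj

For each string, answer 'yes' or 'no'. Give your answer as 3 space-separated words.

Answer: yes no yes

Derivation:
String 1: 'wA==' → valid
String 2: 'L1ryBr!5' → invalid (bad char(s): ['!'])
String 3: 'afXj' → valid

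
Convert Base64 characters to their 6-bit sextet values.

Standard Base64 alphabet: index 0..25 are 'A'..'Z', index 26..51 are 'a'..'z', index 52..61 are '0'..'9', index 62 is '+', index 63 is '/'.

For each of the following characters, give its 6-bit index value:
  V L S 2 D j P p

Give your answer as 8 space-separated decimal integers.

'V': A..Z range, ord('V') − ord('A') = 21
'L': A..Z range, ord('L') − ord('A') = 11
'S': A..Z range, ord('S') − ord('A') = 18
'2': 0..9 range, 52 + ord('2') − ord('0') = 54
'D': A..Z range, ord('D') − ord('A') = 3
'j': a..z range, 26 + ord('j') − ord('a') = 35
'P': A..Z range, ord('P') − ord('A') = 15
'p': a..z range, 26 + ord('p') − ord('a') = 41

Answer: 21 11 18 54 3 35 15 41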